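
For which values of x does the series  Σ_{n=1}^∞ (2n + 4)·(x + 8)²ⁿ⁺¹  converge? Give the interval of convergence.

(-9, -7)

By the ratio test, |a_{n+1}/a_n| = (2(n+1) + 4)/(2n + 4) → 1.
Since the exponent of (x + 8) increases by 2 each term, convergence requires |x + 8|² < 1, hence R = 1.
Check x = -7: the terms do not tend to 0, so the series diverges.
When x = -9, the n-th term does not approach 0; divergence by the term test.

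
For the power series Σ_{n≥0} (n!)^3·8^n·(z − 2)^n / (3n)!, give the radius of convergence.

Apply the ratio test: |a_{n+1}| / |a_n| = (n+1)³/[(3n+1)·(3n+2)·(3n+3)] · 8, which tends to 8/27 as n → ∞.
Thus R = 1/(8/27) = 27/8.

R = 27/8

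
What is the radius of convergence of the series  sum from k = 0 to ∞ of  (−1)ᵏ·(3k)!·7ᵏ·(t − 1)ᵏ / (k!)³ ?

Apply the ratio test: |a_{k+1}| / |a_k| = (3k+1)·(3k+2)·(3k+3)/(k+1)³ · 7, which tends to 189 as k → ∞.
Convergence for |t − 1| · 189 < 1, i.e. |t − 1| < 1/189. So R = 1/189.

R = 1/189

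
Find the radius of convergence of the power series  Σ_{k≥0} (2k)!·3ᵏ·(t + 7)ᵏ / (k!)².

R = 1/12

By the ratio test, |a_{k+1}/a_k| = (2k+1)·(2k+2)/(k+1)² · 3 → 12.
Hence the series converges for |t + 7| < 1/(12) = 1/12, so the radius of convergence is 1/12.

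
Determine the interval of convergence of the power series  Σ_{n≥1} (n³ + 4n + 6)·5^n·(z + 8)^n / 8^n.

Ratio test: |a_{n+1}/a_n| = [((n+1)³ + 4(n+1) + 6)/(n³ + 4n + 6)] · 5/8 → 5/8 as n → ∞.
The series converges when 5/8 · |z + 8| < 1, giving R = 8/5.
When z = -32/5, the n-th term does not approach 0; divergence by the term test.
When z = -48/5, the terms have absolute value of order n³, which does not tend to 0, so the series diverges by the divergence test.

(-48/5, -32/5)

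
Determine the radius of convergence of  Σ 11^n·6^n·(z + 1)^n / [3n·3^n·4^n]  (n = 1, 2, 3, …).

By the ratio test, |a_{n+1}/a_n| = [3n/3(n+1)] · 11·6/(3·4) → 11/2.
The series converges when 11/2 · |z + 1| < 1, giving R = 2/11.

R = 2/11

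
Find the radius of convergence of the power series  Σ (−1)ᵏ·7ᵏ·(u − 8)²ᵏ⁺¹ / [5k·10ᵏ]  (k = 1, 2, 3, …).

R = √70/7

The ratio of consecutive coefficients is [5k/5(k+1)] · 7/10 → 7/10.
Since the exponent of (u − 8) increases by 2 each term, convergence requires |u − 8|² < 10/7, hence R = √70/7.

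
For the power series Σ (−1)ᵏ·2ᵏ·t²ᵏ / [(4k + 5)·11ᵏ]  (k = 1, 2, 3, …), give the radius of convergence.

Apply the ratio test: |a_{k+1}| / |a_k| = [(4k + 5)/(4(k+1) + 5)] · 2/11, which tends to 2/11 as k → ∞.
Since the exponent of t increases by 2 each term, convergence requires |t|² < 11/2, hence R = √22/2.

R = √22/2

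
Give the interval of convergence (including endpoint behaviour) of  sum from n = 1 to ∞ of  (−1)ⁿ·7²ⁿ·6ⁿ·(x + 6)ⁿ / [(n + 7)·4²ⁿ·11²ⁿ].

Ratio test: |a_{n+1}/a_n| = [(n + 7)/((n+1) + 7)] · 49·6/(16·121) → 147/968 as n → ∞.
Hence the series converges for |x + 6| < 1/(147/968) = 968/147, so the radius of convergence is 968/147.
Check x = 86/147: an alternating series whose terms decrease to 0 in absolute value, so it converges by the Leibniz criterion.
Endpoint x = -1850/147: the terms are asymptotic to a nonzero constant times 1/n, so the series diverges by limit comparison with Σ 1/n.

(-1850/147, 86/147]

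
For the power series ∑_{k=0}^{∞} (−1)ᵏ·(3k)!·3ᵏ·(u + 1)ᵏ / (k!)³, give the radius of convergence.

The ratio of consecutive coefficients is (3k+1)·(3k+2)·(3k+3)/(k+1)³ · 3 → 81.
Thus R = 1/(81) = 1/81.

R = 1/81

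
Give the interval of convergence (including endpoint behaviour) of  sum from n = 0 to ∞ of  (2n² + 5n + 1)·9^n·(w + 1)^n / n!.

Ratio test: |a_{n+1}/a_n| = (2(n+1)² + 5(n+1) + 1)/(2n² + 5n + 1) · 9 · 1/(n+1) → 0 as n → ∞.
The ratio tends to 0 regardless of w, hence R = ∞.

(−∞, ∞)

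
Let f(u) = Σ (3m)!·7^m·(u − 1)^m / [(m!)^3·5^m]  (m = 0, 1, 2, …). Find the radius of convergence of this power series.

R = 5/189

Apply the ratio test: |a_{m+1}| / |a_m| = (3m+1)·(3m+2)·(3m+3)/(m+1)³ · 7/5, which tends to 189/5 as m → ∞.
Thus R = 1/(189/5) = 5/189.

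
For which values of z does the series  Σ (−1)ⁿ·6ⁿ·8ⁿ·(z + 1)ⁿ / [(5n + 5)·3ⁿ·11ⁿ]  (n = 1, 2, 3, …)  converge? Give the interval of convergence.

Apply the ratio test: |a_{n+1}| / |a_n| = [(5n + 5)/(5(n+1) + 5)] · 6·8/(3·11), which tends to 16/11 as n → ∞.
Thus R = 1/(16/11) = 11/16.
Endpoint z = -5/16: an alternating series whose terms decrease to 0 in absolute value, so it converges by the Leibniz criterion.
Endpoint z = -27/16: the terms are asymptotic to a nonzero constant times 1/n, so the series diverges by limit comparison with Σ 1/n.

(-27/16, -5/16]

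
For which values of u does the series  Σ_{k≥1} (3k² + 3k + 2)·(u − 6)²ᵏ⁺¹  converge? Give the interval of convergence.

By the ratio test, |a_{k+1}/a_k| = (3(k+1)² + 3(k+1) + 2)/(3k² + 3k + 2) → 1.
Successive powers of (u − 6) differ by 2, so the series converges when |u − 6|² · 1 < 1, i.e. |u − 6| < √(1) = 1. So R = 1.
Endpoint u = 7: the k-th term does not approach 0; divergence by the term test.
Endpoint u = 5: the k-th term does not approach 0; divergence by the term test.

(5, 7)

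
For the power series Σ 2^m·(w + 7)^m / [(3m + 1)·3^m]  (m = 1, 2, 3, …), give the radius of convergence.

Apply the ratio test: |a_{m+1}| / |a_m| = [(3m + 1)/(3(m+1) + 1)] · 2/3, which tends to 2/3 as m → ∞.
Hence the series converges for |w + 7| < 1/(2/3) = 3/2, so the radius of convergence is 3/2.

R = 3/2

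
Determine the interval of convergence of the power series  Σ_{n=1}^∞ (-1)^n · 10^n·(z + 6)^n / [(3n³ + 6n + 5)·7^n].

Apply the ratio test: |a_{n+1}| / |a_n| = [(3n³ + 6n + 5)/(3(n+1)³ + 6(n+1) + 5)] · 10/7, which tends to 10/7 as n → ∞.
Hence the series converges for |z + 6| < 1/(10/7) = 7/10, so the radius of convergence is 7/10.
When z = -53/10, absolute convergence follows by limit comparison with Σ 1/n³.
Endpoint z = -67/10: the terms are on the order of 1/n³, so the series converges absolutely by comparison with the p-series (p = 3 > 1).

[-67/10, -53/10]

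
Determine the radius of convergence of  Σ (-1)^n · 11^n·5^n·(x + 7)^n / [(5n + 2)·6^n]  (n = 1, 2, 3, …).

The ratio of consecutive coefficients is [(5n + 2)/(5(n+1) + 2)] · 11·5/6 → 55/6.
Convergence for |x + 7| · 55/6 < 1, i.e. |x + 7| < 6/55. So R = 6/55.

R = 6/55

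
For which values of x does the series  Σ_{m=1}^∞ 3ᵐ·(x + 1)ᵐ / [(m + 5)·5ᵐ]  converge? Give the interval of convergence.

Ratio test: |a_{m+1}/a_m| = [(m + 5)/((m+1) + 5)] · 3/5 → 3/5 as m → ∞.
The series converges when 3/5 · |x + 1| < 1, giving R = 5/3.
Endpoint x = 2/3: the terms are asymptotic to a nonzero constant times 1/m, so the series diverges by limit comparison with Σ 1/m.
When x = -8/3, the terms alternate in sign and decrease monotonically to 0 in absolute value (size ~ c/m), so the alternating series test gives convergence.

[-8/3, 2/3)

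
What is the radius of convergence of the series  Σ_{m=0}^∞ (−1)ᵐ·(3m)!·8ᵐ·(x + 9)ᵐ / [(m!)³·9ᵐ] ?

R = 1/24

By the ratio test, |a_{m+1}/a_m| = (3m+1)·(3m+2)·(3m+3)/(m+1)³ · 8/9 → 24.
The series converges when 24 · |x + 9| < 1, giving R = 1/24.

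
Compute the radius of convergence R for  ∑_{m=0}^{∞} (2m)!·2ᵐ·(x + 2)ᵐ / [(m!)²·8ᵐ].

Apply the ratio test: |a_{m+1}| / |a_m| = (2m+1)·(2m+2)/(m+1)² · 2/8, which tends to 1 as m → ∞.
So the series converges when |x + 2| < 1 and diverges when |x + 2| > 1; R = 1.

R = 1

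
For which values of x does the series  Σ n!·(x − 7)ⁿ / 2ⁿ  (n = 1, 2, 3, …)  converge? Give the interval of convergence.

{7}

Ratio test: |a_{n+1}/a_n| = (n+1) · 1/2 → ∞ as n → ∞.
The ratio grows without bound, so the series diverges whenever (x − 7) ≠ 0; it converges only at x = 7. R = 0.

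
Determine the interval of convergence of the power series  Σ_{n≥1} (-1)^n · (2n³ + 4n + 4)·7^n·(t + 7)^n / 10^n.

(-59/7, -39/7)

Apply the ratio test: |a_{n+1}| / |a_n| = [(2(n+1)³ + 4(n+1) + 4)/(2n³ + 4n + 4)] · 7/10, which tends to 7/10 as n → ∞.
Hence the series converges for |t + 7| < 1/(7/10) = 10/7, so the radius of convergence is 10/7.
Endpoint t = -39/7: the n-th term does not approach 0; divergence by the term test.
Endpoint t = -59/7: the terms do not tend to 0, so the series diverges.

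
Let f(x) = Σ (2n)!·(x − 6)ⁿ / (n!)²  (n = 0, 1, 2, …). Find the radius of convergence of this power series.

The ratio of consecutive coefficients is (2n+1)·(2n+2)/(n+1)² → 4.
Convergence for |x − 6| · 4 < 1, i.e. |x − 6| < 1/4. So R = 1/4.

R = 1/4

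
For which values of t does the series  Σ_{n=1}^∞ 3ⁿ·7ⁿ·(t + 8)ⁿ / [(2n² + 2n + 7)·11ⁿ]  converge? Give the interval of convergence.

[-179/21, -157/21]

The ratio of consecutive coefficients is [(2n² + 2n + 7)/(2(n+1)² + 2(n+1) + 7)] · 3·7/11 → 21/11.
Hence the series converges for |t + 8| < 1/(21/11) = 11/21, so the radius of convergence is 11/21.
At t = -157/21: absolute convergence follows by limit comparison with Σ 1/n².
Check t = -179/21: the series is dominated by a constant times Σ 1/n², which converges (p = 2 > 1).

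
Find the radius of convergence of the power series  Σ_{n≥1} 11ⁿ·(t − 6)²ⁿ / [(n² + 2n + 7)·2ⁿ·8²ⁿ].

R = 8√22/11

The ratio of consecutive coefficients is [(n² + 2n + 7)/((n+1)² + 2(n+1) + 7)] · 11/(2·64) → 11/128.
Writing y = (t − 6)², the series in y has radius 128/11, so |t − 6| < √(128/11) and R = 8√22/11.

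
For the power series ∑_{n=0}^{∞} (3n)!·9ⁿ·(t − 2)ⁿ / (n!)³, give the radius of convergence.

R = 1/243

By the ratio test, |a_{n+1}/a_n| = (3n+1)·(3n+2)·(3n+3)/(n+1)³ · 9 → 243.
Convergence for |t − 2| · 243 < 1, i.e. |t − 2| < 1/243. So R = 1/243.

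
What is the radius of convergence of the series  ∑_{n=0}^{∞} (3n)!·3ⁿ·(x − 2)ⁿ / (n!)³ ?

R = 1/81

Ratio test: |a_{n+1}/a_n| = (3n+1)·(3n+2)·(3n+3)/(n+1)³ · 3 → 81 as n → ∞.
Convergence for |x − 2| · 81 < 1, i.e. |x − 2| < 1/81. So R = 1/81.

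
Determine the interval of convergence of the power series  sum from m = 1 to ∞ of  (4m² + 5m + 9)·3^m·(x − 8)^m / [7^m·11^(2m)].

Ratio test: |a_{m+1}/a_m| = [(4(m+1)² + 5(m+1) + 9)/(4m² + 5m + 9)] · 3/(7·121) → 3/847 as m → ∞.
Thus R = 1/(3/847) = 847/3.
Check x = 871/3: the terms have absolute value of order m², which does not tend to 0, so the series diverges by the divergence test.
Check x = -823/3: the m-th term does not approach 0; divergence by the term test.

(-823/3, 871/3)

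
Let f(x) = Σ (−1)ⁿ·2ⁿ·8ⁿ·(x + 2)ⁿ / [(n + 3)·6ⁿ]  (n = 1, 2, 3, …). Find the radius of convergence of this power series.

R = 3/8

By the ratio test, |a_{n+1}/a_n| = [(n + 3)/((n+1) + 3)] · 2·8/6 → 8/3.
Thus R = 1/(8/3) = 3/8.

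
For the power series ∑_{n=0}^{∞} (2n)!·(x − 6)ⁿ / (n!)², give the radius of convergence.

Apply the ratio test: |a_{n+1}| / |a_n| = (2n+1)·(2n+2)/(n+1)², which tends to 4 as n → ∞.
Hence the series converges for |x − 6| < 1/(4) = 1/4, so the radius of convergence is 1/4.

R = 1/4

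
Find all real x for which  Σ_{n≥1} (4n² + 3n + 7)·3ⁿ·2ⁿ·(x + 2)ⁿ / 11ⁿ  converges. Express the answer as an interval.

By the ratio test, |a_{n+1}/a_n| = [(4(n+1)² + 3(n+1) + 7)/(4n² + 3n + 7)] · 3·2/11 → 6/11.
Thus R = 1/(6/11) = 11/6.
Check x = -1/6: the terms have absolute value of order n², which does not tend to 0, so the series diverges by the divergence test.
At x = -23/6: the terms do not tend to 0, so the series diverges.

(-23/6, -1/6)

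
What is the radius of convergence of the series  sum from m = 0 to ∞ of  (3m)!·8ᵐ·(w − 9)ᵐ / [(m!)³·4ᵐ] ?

R = 1/54

The ratio of consecutive coefficients is (3m+1)·(3m+2)·(3m+3)/(m+1)³ · 8/4 → 54.
The series converges when 54 · |w − 9| < 1, giving R = 1/54.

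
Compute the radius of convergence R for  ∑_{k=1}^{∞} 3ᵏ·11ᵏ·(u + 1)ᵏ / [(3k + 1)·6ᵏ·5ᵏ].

Apply the ratio test: |a_{k+1}| / |a_k| = [(3k + 1)/(3(k+1) + 1)] · 3·11/(6·5), which tends to 11/10 as k → ∞.
Thus R = 1/(11/10) = 10/11.

R = 10/11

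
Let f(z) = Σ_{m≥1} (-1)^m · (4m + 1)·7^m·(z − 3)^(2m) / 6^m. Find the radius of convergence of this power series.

R = √42/7

Apply the ratio test: |a_{m+1}| / |a_m| = [(4(m+1) + 1)/(4m + 1)] · 7/6, which tends to 7/6 as m → ∞.
Successive powers of (z − 3) differ by 2, so the series converges when |z − 3|² · 7/6 < 1, i.e. |z − 3| < √(6/7). So R = √42/7.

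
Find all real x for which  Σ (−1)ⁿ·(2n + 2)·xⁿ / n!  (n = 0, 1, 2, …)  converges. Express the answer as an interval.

(−∞, ∞)

The ratio of consecutive coefficients is (2(n+1) + 2)/(2n + 2) · 1/(n+1) → 0.
The limit is 0, so the series converges for all x; R = ∞.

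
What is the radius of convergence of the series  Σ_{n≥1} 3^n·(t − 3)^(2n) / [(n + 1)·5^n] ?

Ratio test: |a_{n+1}/a_n| = [(n + 1)/((n+1) + 1)] · 3/5 → 3/5 as n → ∞.
Since the exponent of (t − 3) increases by 2 each term, convergence requires |t − 3|² < 5/3, hence R = √15/3.

R = √15/3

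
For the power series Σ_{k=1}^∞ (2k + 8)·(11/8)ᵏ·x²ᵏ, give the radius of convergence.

R = 2√22/11

By the ratio test, |a_{k+1}/a_k| = [(2(k+1) + 8)/(2k + 8)] · 11/8 → 11/8.
Since the exponent of x increases by 2 each term, convergence requires |x|² < 8/11, hence R = 2√22/11.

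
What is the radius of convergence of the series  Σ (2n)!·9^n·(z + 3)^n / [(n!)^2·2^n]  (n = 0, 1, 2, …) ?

Ratio test: |a_{n+1}/a_n| = (2n+1)·(2n+2)/(n+1)² · 9/2 → 18 as n → ∞.
The series converges when 18 · |z + 3| < 1, giving R = 1/18.

R = 1/18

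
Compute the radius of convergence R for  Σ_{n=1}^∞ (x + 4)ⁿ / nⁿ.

R = ∞

Applying the root test, |a_n|^(1/n) = 1/n → 0.
Since the n-th root of |a_n| tends to 0, the series converges for all real x; R = ∞.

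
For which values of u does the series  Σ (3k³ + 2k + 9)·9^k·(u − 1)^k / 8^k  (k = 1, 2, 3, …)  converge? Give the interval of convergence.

(1/9, 17/9)

The ratio of consecutive coefficients is [(3(k+1)³ + 2(k+1) + 9)/(3k³ + 2k + 9)] · 9/8 → 9/8.
The series converges when 9/8 · |u − 1| < 1, giving R = 8/9.
When u = 17/9, the k-th term does not approach 0; divergence by the term test.
Endpoint u = 1/9: the terms do not tend to 0, so the series diverges.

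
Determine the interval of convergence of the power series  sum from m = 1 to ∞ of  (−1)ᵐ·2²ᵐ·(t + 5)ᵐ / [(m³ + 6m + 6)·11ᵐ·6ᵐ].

[-43/2, 23/2]

The ratio of consecutive coefficients is [(m³ + 6m + 6)/((m+1)³ + 6(m+1) + 6)] · 4/(11·6) → 2/33.
Convergence for |t + 5| · 2/33 < 1, i.e. |t + 5| < 33/2. So R = 33/2.
At t = 23/2: absolute convergence follows by limit comparison with Σ 1/m³.
At t = -43/2: the series is dominated by a constant times Σ 1/m³, which converges (p = 3 > 1).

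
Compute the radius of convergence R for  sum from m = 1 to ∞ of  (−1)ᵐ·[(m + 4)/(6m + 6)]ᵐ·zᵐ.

R = 6

Applying the root test, |a_m|^(1/m) = (m + 4)/(6m + 6) → 1/6.
The series converges when 1/6 · |z| < 1, giving R = 6.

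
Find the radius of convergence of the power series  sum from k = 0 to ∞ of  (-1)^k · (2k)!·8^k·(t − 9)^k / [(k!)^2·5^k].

R = 5/32

The ratio of consecutive coefficients is (2k+1)·(2k+2)/(k+1)² · 8/5 → 32/5.
Thus R = 1/(32/5) = 5/32.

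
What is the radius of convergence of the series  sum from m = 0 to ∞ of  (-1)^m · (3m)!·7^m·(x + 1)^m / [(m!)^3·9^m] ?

R = 1/21

By the ratio test, |a_{m+1}/a_m| = (3m+1)·(3m+2)·(3m+3)/(m+1)³ · 7/9 → 21.
Hence the series converges for |x + 1| < 1/(21) = 1/21, so the radius of convergence is 1/21.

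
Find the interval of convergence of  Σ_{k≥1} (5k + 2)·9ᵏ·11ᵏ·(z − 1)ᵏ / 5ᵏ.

The ratio of consecutive coefficients is [(5(k+1) + 2)/(5k + 2)] · 9·11/5 → 99/5.
The series converges when 99/5 · |z − 1| < 1, giving R = 5/99.
When z = 104/99, the terms do not tend to 0, so the series diverges.
When z = 94/99, the k-th term does not approach 0; divergence by the term test.

(94/99, 104/99)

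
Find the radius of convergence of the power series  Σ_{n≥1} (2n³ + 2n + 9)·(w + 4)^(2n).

By the ratio test, |a_{n+1}/a_n| = (2(n+1)³ + 2(n+1) + 9)/(2n³ + 2n + 9) → 1.
Writing y = (w + 4)², the series in y has radius 1, so |w + 4| < √(1) = 1 and R = 1.

R = 1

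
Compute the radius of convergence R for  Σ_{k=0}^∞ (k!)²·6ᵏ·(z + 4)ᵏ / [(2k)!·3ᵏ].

Ratio test: |a_{k+1}/a_k| = (k+1)²/[(2k+1)·(2k+2)] · 6/3 → 1/2 as k → ∞.
Thus R = 1/(1/2) = 2.

R = 2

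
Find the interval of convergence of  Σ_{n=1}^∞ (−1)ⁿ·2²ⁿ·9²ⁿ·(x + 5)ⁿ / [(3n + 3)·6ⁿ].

The ratio of consecutive coefficients is [(3n + 3)/(3(n+1) + 3)] · 4·81/6 → 54.
Thus R = 1/(54) = 1/54.
Check x = -269/54: an alternating series whose terms decrease to 0 in absolute value, so it converges by the Leibniz criterion.
At x = -271/54: the terms behave like c/n; limit comparison with the harmonic series gives divergence.

(-271/54, -269/54]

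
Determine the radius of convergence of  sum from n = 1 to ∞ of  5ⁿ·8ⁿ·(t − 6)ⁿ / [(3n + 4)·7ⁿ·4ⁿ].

Apply the ratio test: |a_{n+1}| / |a_n| = [(3n + 4)/(3(n+1) + 4)] · 5·8/(7·4), which tends to 10/7 as n → ∞.
Convergence for |t − 6| · 10/7 < 1, i.e. |t − 6| < 7/10. So R = 7/10.

R = 7/10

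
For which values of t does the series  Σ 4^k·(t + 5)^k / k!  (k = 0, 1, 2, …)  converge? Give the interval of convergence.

(−∞, ∞)

The ratio of consecutive coefficients is 4 · 1/(k+1) → 0.
Since the limit is 0 < 1 for every t, the series converges on all of ℝ and R = ∞.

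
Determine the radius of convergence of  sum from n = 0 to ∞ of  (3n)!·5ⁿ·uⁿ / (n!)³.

By the ratio test, |a_{n+1}/a_n| = (3n+1)·(3n+2)·(3n+3)/(n+1)³ · 5 → 135.
The series converges when 135 · |u| < 1, giving R = 1/135.

R = 1/135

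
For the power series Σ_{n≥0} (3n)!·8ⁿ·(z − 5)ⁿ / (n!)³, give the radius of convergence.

R = 1/216

By the ratio test, |a_{n+1}/a_n| = (3n+1)·(3n+2)·(3n+3)/(n+1)³ · 8 → 216.
Convergence for |z − 5| · 216 < 1, i.e. |z − 5| < 1/216. So R = 1/216.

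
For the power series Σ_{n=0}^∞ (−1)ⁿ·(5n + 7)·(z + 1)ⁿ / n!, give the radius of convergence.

R = ∞

Apply the ratio test: |a_{n+1}| / |a_n| = (5(n+1) + 7)/(5n + 7) · 1/(n+1), which tends to 0 as n → ∞.
Since the limit is 0 < 1 for every z, the series converges on all of ℝ and R = ∞.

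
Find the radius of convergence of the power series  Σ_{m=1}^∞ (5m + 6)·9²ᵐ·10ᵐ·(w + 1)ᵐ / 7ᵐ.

R = 7/810

Ratio test: |a_{m+1}/a_m| = [(5(m+1) + 6)/(5m + 6)] · 81·10/7 → 810/7 as m → ∞.
Convergence for |w + 1| · 810/7 < 1, i.e. |w + 1| < 7/810. So R = 7/810.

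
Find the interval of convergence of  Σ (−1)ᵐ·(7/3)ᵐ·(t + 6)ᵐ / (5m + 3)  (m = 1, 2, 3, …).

(-45/7, -39/7]

By the ratio test, |a_{m+1}/a_m| = [(5m + 3)/(5(m+1) + 3)] · 7/3 → 7/3.
Convergence for |t + 6| · 7/3 < 1, i.e. |t + 6| < 3/7. So R = 3/7.
When t = -39/7, an alternating series whose terms decrease to 0 in absolute value, so it converges by the Leibniz criterion.
Endpoint t = -45/7: the terms are asymptotic to a nonzero constant times 1/m, so the series diverges by limit comparison with Σ 1/m.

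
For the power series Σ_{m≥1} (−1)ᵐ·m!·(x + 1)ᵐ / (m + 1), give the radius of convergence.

The ratio of consecutive coefficients is (m+1) · (m + 1)/((m+1) + 1) → ∞.
Since the ratio → ∞, the series diverges for every x ≠ -1, and R = 0.

R = 0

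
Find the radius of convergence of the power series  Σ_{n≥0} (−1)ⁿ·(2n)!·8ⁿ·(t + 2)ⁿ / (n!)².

R = 1/32

The ratio of consecutive coefficients is (2n+1)·(2n+2)/(n+1)² · 8 → 32.
The series converges when 32 · |t + 2| < 1, giving R = 1/32.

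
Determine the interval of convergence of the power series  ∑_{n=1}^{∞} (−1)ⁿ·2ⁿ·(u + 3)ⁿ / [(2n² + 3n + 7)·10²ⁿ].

[-53, 47]

The ratio of consecutive coefficients is [(2n² + 3n + 7)/(2(n+1)² + 3(n+1) + 7)] · 2/100 → 1/50.
Convergence for |u + 3| · 1/50 < 1, i.e. |u + 3| < 50. So R = 50.
Endpoint u = 47: the series is dominated by a constant times Σ 1/n², which converges (p = 2 > 1).
Check u = -53: absolute convergence follows by limit comparison with Σ 1/n².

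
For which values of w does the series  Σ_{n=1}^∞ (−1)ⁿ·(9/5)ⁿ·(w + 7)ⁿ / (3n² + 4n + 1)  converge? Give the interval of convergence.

[-68/9, -58/9]

Ratio test: |a_{n+1}/a_n| = [(3n² + 4n + 1)/(3(n+1)² + 4(n+1) + 1)] · 9/5 → 9/5 as n → ∞.
Hence the series converges for |w + 7| < 1/(9/5) = 5/9, so the radius of convergence is 5/9.
Check w = -58/9: the series is dominated by a constant times Σ 1/n², which converges (p = 2 > 1).
Endpoint w = -68/9: absolute convergence follows by limit comparison with Σ 1/n².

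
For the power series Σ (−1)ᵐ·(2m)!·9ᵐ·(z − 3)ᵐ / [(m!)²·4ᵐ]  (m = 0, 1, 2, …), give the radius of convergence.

R = 1/9

The ratio of consecutive coefficients is (2m+1)·(2m+2)/(m+1)² · 9/4 → 9.
Hence the series converges for |z − 3| < 1/(9) = 1/9, so the radius of convergence is 1/9.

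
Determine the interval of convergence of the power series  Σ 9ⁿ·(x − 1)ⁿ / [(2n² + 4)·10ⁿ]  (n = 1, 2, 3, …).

[-1/9, 19/9]

By the ratio test, |a_{n+1}/a_n| = [(2n² + 4)/(2(n+1)² + 4)] · 9/10 → 9/10.
Hence the series converges for |x − 1| < 1/(9/10) = 10/9, so the radius of convergence is 10/9.
When x = 19/9, absolute convergence follows by limit comparison with Σ 1/n².
Check x = -1/9: the series is dominated by a constant times Σ 1/n², which converges (p = 2 > 1).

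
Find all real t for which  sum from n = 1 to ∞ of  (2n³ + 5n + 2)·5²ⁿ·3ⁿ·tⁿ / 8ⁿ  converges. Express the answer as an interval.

Ratio test: |a_{n+1}/a_n| = [(2(n+1)³ + 5(n+1) + 2)/(2n³ + 5n + 2)] · 25·3/8 → 75/8 as n → ∞.
Thus R = 1/(75/8) = 8/75.
Check t = 8/75: the terms have absolute value of order n³, which does not tend to 0, so the series diverges by the divergence test.
Check t = -8/75: the n-th term does not approach 0; divergence by the term test.

(-8/75, 8/75)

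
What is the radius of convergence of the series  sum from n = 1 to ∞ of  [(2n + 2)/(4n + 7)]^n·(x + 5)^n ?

Root test: |a_n|^(1/n) = (2n + 2)/(4n + 7) → 1/2.
Convergence for |x + 5| · 1/2 < 1, i.e. |x + 5| < 2. So R = 2.

R = 2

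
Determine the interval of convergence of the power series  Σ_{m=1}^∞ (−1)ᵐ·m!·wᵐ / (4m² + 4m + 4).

{0}

By the ratio test, |a_{m+1}/a_m| = (m+1) · (4m² + 4m + 4)/(4(m+1)² + 4(m+1) + 4) → ∞.
The ratio grows without bound, so the series diverges whenever w ≠ 0; it converges only at w = 0. R = 0.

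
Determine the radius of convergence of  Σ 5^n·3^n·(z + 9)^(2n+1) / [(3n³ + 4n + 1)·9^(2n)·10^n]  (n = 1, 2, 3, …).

R = 3√6

Ratio test: |a_{n+1}/a_n| = [(3n³ + 4n + 1)/(3(n+1)³ + 4(n+1) + 1)] · 5·3/(81·10) → 1/54 as n → ∞.
Successive powers of (z + 9) differ by 2, so the series converges when |z + 9|² · 1/54 < 1, i.e. |z + 9| < √(54). So R = 3√6.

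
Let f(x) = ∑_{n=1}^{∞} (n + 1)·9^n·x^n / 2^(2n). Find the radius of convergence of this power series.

By the ratio test, |a_{n+1}/a_n| = [((n+1) + 1)/(n + 1)] · 9/4 → 9/4.
The series converges when 9/4 · |x| < 1, giving R = 4/9.

R = 4/9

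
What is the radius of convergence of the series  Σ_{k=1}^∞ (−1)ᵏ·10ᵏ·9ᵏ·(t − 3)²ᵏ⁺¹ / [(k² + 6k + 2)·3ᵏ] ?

Ratio test: |a_{k+1}/a_k| = [(k² + 6k + 2)/((k+1)² + 6(k+1) + 2)] · 10·9/3 → 30 as k → ∞.
Since the exponent of (t − 3) increases by 2 each term, convergence requires |t − 3|² < 1/30, hence R = √30/30.

R = √30/30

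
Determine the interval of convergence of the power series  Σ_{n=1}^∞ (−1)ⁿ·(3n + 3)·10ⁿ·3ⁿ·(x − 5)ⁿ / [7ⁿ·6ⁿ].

By the ratio test, |a_{n+1}/a_n| = [(3(n+1) + 3)/(3n + 3)] · 10·3/(7·6) → 5/7.
The series converges when 5/7 · |x − 5| < 1, giving R = 7/5.
When x = 32/5, the terms do not tend to 0, so the series diverges.
At x = 18/5: the terms have absolute value of order n, which does not tend to 0, so the series diverges by the divergence test.

(18/5, 32/5)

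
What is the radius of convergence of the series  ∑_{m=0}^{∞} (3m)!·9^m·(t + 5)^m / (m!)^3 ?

Apply the ratio test: |a_{m+1}| / |a_m| = (3m+1)·(3m+2)·(3m+3)/(m+1)³ · 9, which tends to 243 as m → ∞.
The series converges when 243 · |t + 5| < 1, giving R = 1/243.

R = 1/243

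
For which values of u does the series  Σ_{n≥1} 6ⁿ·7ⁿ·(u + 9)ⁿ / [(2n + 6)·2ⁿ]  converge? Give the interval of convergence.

[-190/21, -188/21)

The ratio of consecutive coefficients is [(2n + 6)/(2(n+1) + 6)] · 6·7/2 → 21.
Convergence for |u + 9| · 21 < 1, i.e. |u + 9| < 1/21. So R = 1/21.
At u = -188/21: comparison with the harmonic series Σ 1/n shows the series diverges.
Endpoint u = -190/21: the terms alternate in sign and decrease monotonically to 0 in absolute value (size ~ c/n), so the alternating series test gives convergence.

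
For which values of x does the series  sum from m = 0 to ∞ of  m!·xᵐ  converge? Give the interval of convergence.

{0}

Ratio test: |a_{m+1}/a_m| = (m+1) → ∞ as m → ∞.
The ratio grows without bound, so the series diverges whenever x ≠ 0; it converges only at x = 0. R = 0.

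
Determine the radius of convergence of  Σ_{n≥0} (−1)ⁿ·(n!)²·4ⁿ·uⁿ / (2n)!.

Ratio test: |a_{n+1}/a_n| = (n+1)²/[(2n+1)·(2n+2)] · 4 → 1 as n → ∞.
Hence R = 1.

R = 1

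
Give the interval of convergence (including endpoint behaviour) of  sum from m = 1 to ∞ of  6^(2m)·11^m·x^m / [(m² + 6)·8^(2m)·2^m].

By the ratio test, |a_{m+1}/a_m| = [(m² + 6)/((m+1)² + 6)] · 36·11/(64·2) → 99/32.
Thus R = 1/(99/32) = 32/99.
When x = 32/99, the series is dominated by a constant times Σ 1/m², which converges (p = 2 > 1).
Endpoint x = -32/99: the terms are on the order of 1/m², so the series converges absolutely by comparison with the p-series (p = 2 > 1).

[-32/99, 32/99]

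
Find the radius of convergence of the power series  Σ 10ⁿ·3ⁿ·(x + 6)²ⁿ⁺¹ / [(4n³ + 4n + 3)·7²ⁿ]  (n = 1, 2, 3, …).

R = 7√30/30

Apply the ratio test: |a_{n+1}| / |a_n| = [(4n³ + 4n + 3)/(4(n+1)³ + 4(n+1) + 3)] · 10·3/49, which tends to 30/49 as n → ∞.
Since the exponent of (x + 6) increases by 2 each term, convergence requires |x + 6|² < 49/30, hence R = 7√30/30.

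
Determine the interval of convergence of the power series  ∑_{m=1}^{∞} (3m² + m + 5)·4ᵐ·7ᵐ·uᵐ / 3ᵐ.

(-3/28, 3/28)

Apply the ratio test: |a_{m+1}| / |a_m| = [(3(m+1)² + (m+1) + 5)/(3m² + m + 5)] · 4·7/3, which tends to 28/3 as m → ∞.
The series converges when 28/3 · |u| < 1, giving R = 3/28.
At u = 3/28: the terms do not tend to 0, so the series diverges.
When u = -3/28, the m-th term does not approach 0; divergence by the term test.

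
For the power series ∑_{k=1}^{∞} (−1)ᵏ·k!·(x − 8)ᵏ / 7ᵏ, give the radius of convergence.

R = 0

Apply the ratio test: |a_{k+1}| / |a_k| = (k+1) · 1/7, which tends to ∞ as k → ∞.
The terms grow without bound for any (x − 8) ≠ 0, so R = 0 (convergence only at x = 8).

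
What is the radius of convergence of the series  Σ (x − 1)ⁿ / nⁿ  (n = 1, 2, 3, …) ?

Applying the root test, |a_n|^(1/n) = 1/n → 0.
Since the n-th root of |a_n| tends to 0, the series converges for all real x; R = ∞.

R = ∞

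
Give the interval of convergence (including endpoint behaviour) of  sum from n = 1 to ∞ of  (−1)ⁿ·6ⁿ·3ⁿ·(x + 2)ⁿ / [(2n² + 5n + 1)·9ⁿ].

By the ratio test, |a_{n+1}/a_n| = [(2n² + 5n + 1)/(2(n+1)² + 5(n+1) + 1)] · 6·3/9 → 2.
The series converges when 2 · |x + 2| < 1, giving R = 1/2.
When x = -3/2, the series is dominated by a constant times Σ 1/n², which converges (p = 2 > 1).
Endpoint x = -5/2: absolute convergence follows by limit comparison with Σ 1/n².

[-5/2, -3/2]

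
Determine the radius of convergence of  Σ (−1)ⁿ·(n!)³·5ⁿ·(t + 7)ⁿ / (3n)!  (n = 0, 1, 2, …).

R = 27/5

Apply the ratio test: |a_{n+1}| / |a_n| = (n+1)³/[(3n+1)·(3n+2)·(3n+3)] · 5, which tends to 5/27 as n → ∞.
The series converges when 5/27 · |t + 7| < 1, giving R = 27/5.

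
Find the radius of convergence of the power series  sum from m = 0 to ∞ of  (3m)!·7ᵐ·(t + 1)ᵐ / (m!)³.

The ratio of consecutive coefficients is (3m+1)·(3m+2)·(3m+3)/(m+1)³ · 7 → 189.
Hence the series converges for |t + 1| < 1/(189) = 1/189, so the radius of convergence is 1/189.

R = 1/189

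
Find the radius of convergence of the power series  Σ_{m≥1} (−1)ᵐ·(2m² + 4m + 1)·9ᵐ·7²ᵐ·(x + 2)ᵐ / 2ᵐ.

R = 2/441

Ratio test: |a_{m+1}/a_m| = [(2(m+1)² + 4(m+1) + 1)/(2m² + 4m + 1)] · 9·49/2 → 441/2 as m → ∞.
Convergence for |x + 2| · 441/2 < 1, i.e. |x + 2| < 2/441. So R = 2/441.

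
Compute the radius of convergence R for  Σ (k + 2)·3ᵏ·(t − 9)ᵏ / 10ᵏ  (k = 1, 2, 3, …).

R = 10/3

The ratio of consecutive coefficients is [((k+1) + 2)/(k + 2)] · 3/10 → 3/10.
Hence the series converges for |t − 9| < 1/(3/10) = 10/3, so the radius of convergence is 10/3.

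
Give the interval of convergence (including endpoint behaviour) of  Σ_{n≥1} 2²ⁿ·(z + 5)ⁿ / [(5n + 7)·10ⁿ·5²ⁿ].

[-135/2, 115/2)

Ratio test: |a_{n+1}/a_n| = [(5n + 7)/(5(n+1) + 7)] · 4/(10·25) → 2/125 as n → ∞.
Convergence for |z + 5| · 2/125 < 1, i.e. |z + 5| < 125/2. So R = 125/2.
Endpoint z = 115/2: the terms behave like c/n; limit comparison with the harmonic series gives divergence.
Endpoint z = -135/2: the terms alternate in sign and decrease monotonically to 0 in absolute value (size ~ c/n), so the alternating series test gives convergence.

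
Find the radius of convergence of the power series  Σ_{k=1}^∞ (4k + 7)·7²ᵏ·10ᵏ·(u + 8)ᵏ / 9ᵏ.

R = 9/490

Apply the ratio test: |a_{k+1}| / |a_k| = [(4(k+1) + 7)/(4k + 7)] · 49·10/9, which tends to 490/9 as k → ∞.
Hence the series converges for |u + 8| < 1/(490/9) = 9/490, so the radius of convergence is 9/490.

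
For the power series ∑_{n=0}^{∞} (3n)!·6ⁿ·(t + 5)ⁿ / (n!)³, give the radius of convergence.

Apply the ratio test: |a_{n+1}| / |a_n| = (3n+1)·(3n+2)·(3n+3)/(n+1)³ · 6, which tends to 162 as n → ∞.
Convergence for |t + 5| · 162 < 1, i.e. |t + 5| < 1/162. So R = 1/162.

R = 1/162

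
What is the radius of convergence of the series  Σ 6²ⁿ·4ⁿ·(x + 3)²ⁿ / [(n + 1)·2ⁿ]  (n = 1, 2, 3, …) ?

R = √2/12

The ratio of consecutive coefficients is [(n + 1)/((n+1) + 1)] · 36·4/2 → 72.
Since the exponent of (x + 3) increases by 2 each term, convergence requires |x + 3|² < 1/72, hence R = √2/12.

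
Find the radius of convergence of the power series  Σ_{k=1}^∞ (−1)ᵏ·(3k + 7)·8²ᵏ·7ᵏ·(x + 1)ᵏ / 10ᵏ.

R = 5/224

The ratio of consecutive coefficients is [(3(k+1) + 7)/(3k + 7)] · 64·7/10 → 224/5.
The series converges when 224/5 · |x + 1| < 1, giving R = 5/224.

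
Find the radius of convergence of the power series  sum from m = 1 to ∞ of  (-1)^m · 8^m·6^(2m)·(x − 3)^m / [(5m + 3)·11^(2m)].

R = 121/288

By the ratio test, |a_{m+1}/a_m| = [(5m + 3)/(5(m+1) + 3)] · 8·36/121 → 288/121.
Thus R = 1/(288/121) = 121/288.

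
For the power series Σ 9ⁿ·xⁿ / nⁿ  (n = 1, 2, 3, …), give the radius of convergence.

Root test: |a_n|^(1/n) = 9/n → 0.
Since the n-th root of |a_n| tends to 0, the series converges for all real x; R = ∞.

R = ∞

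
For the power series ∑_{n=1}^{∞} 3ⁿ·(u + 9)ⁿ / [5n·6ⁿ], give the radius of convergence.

R = 2

By the ratio test, |a_{n+1}/a_n| = [5n/5(n+1)] · 3/6 → 1/2.
Thus R = 1/(1/2) = 2.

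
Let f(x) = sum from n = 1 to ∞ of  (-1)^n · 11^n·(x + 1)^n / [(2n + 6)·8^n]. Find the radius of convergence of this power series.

R = 8/11

Apply the ratio test: |a_{n+1}| / |a_n| = [(2n + 6)/(2(n+1) + 6)] · 11/8, which tends to 11/8 as n → ∞.
Convergence for |x + 1| · 11/8 < 1, i.e. |x + 1| < 8/11. So R = 8/11.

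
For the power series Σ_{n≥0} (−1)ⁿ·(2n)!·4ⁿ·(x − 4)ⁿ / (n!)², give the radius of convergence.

R = 1/16

By the ratio test, |a_{n+1}/a_n| = (2n+1)·(2n+2)/(n+1)² · 4 → 16.
Thus R = 1/(16) = 1/16.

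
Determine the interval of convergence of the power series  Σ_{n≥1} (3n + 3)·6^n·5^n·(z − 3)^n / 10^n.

The ratio of consecutive coefficients is [(3(n+1) + 3)/(3n + 3)] · 6·5/10 → 3.
Hence the series converges for |z − 3| < 1/(3) = 1/3, so the radius of convergence is 1/3.
When z = 10/3, the terms do not tend to 0, so the series diverges.
At z = 8/3: the terms have absolute value of order n, which does not tend to 0, so the series diverges by the divergence test.

(8/3, 10/3)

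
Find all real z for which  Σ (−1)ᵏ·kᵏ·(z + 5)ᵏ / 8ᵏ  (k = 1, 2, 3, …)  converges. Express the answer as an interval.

{-5}

Root test: |a_k|^(1/k) = k/8 → ∞.
Since the k-th root of |a_k| is unbounded, the series converges only at z = -5; R = 0.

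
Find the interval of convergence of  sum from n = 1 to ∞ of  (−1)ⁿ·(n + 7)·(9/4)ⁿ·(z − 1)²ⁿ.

(1/3, 5/3)

By the ratio test, |a_{n+1}/a_n| = [((n+1) + 7)/(n + 7)] · 9/4 → 9/4.
Writing y = (z − 1)², the series in y has radius 4/9, so |z − 1| < √(4/9) = 2/3 and R = 2/3.
At z = 5/3: the terms do not tend to 0, so the series diverges.
Check z = 1/3: the terms do not tend to 0, so the series diverges.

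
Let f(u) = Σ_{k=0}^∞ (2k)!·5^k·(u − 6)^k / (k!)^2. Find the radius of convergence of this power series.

R = 1/20

By the ratio test, |a_{k+1}/a_k| = (2k+1)·(2k+2)/(k+1)² · 5 → 20.
The series converges when 20 · |u − 6| < 1, giving R = 1/20.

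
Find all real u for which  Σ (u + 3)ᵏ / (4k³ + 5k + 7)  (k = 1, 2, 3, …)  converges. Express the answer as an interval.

[-4, -2]

By the ratio test, |a_{k+1}/a_k| = (4k³ + 5k + 7)/(4(k+1)³ + 5(k+1) + 7) → 1.
So the series converges when |u + 3| < 1 and diverges when |u + 3| > 1; R = 1.
Endpoint u = -2: the terms are on the order of 1/k³, so the series converges absolutely by comparison with the p-series (p = 3 > 1).
Check u = -4: the terms are on the order of 1/k³, so the series converges absolutely by comparison with the p-series (p = 3 > 1).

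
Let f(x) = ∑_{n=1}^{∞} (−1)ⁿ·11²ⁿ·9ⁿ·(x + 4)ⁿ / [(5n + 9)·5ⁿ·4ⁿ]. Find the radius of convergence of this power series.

Ratio test: |a_{n+1}/a_n| = [(5n + 9)/(5(n+1) + 9)] · 121·9/(5·4) → 1089/20 as n → ∞.
Hence the series converges for |x + 4| < 1/(1089/20) = 20/1089, so the radius of convergence is 20/1089.

R = 20/1089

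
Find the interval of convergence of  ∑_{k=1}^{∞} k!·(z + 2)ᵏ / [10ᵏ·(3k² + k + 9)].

{-2}

Apply the ratio test: |a_{k+1}| / |a_k| = (k+1) · 1/10 · (3k² + k + 9)/(3(k+1)² + (k+1) + 9), which tends to ∞ as k → ∞.
The terms grow without bound for any (z + 2) ≠ 0, so R = 0 (convergence only at z = -2).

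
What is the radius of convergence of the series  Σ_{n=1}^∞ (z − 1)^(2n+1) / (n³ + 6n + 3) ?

The ratio of consecutive coefficients is (n³ + 6n + 3)/((n+1)³ + 6(n+1) + 3) → 1.
Writing y = (z − 1)², the series in y has radius 1, so |z − 1| < √(1) = 1 and R = 1.

R = 1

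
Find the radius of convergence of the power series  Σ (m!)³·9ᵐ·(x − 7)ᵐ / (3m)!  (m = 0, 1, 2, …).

The ratio of consecutive coefficients is (m+1)³/[(3m+1)·(3m+2)·(3m+3)] · 9 → 1/3.
Thus R = 1/(1/3) = 3.

R = 3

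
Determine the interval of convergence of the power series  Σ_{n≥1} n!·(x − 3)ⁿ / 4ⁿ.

{3}

Ratio test: |a_{n+1}/a_n| = (n+1) · 1/4 → ∞ as n → ∞.
Since the ratio → ∞, the series diverges for every x ≠ 3, and R = 0.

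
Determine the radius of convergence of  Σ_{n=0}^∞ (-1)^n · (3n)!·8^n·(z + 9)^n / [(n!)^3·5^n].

R = 5/216

By the ratio test, |a_{n+1}/a_n| = (3n+1)·(3n+2)·(3n+3)/(n+1)³ · 8/5 → 216/5.
Convergence for |z + 9| · 216/5 < 1, i.e. |z + 9| < 5/216. So R = 5/216.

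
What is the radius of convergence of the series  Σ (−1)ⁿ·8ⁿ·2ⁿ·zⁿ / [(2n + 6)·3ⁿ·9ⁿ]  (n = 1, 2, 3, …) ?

Apply the ratio test: |a_{n+1}| / |a_n| = [(2n + 6)/(2(n+1) + 6)] · 8·2/(3·9), which tends to 16/27 as n → ∞.
Thus R = 1/(16/27) = 27/16.

R = 27/16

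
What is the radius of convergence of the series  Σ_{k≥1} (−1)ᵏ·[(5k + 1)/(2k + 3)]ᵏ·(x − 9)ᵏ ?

R = 2/5

By the Cauchy root test, |a_k|^(1/k) = (5k + 1)/(2k + 3) → 5/2.
Thus R = 1/(5/2) = 2/5.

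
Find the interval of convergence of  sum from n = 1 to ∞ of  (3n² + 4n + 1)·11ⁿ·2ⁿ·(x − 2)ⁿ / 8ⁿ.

(18/11, 26/11)

Ratio test: |a_{n+1}/a_n| = [(3(n+1)² + 4(n+1) + 1)/(3n² + 4n + 1)] · 11·2/8 → 11/4 as n → ∞.
Convergence for |x − 2| · 11/4 < 1, i.e. |x − 2| < 4/11. So R = 4/11.
At x = 26/11: the terms do not tend to 0, so the series diverges.
Check x = 18/11: the terms do not tend to 0, so the series diverges.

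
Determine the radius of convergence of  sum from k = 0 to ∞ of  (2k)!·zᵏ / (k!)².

R = 1/4

Apply the ratio test: |a_{k+1}| / |a_k| = (2k+1)·(2k+2)/(k+1)², which tends to 4 as k → ∞.
The series converges when 4 · |z| < 1, giving R = 1/4.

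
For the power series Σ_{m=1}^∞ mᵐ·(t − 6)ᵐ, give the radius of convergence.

R = 0

Root test: |a_m|^(1/m) = m → ∞.
The root grows without bound, so R = 0 (convergence only at t = 6).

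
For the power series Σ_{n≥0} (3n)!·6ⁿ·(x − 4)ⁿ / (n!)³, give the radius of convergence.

By the ratio test, |a_{n+1}/a_n| = (3n+1)·(3n+2)·(3n+3)/(n+1)³ · 6 → 162.
Convergence for |x − 4| · 162 < 1, i.e. |x − 4| < 1/162. So R = 1/162.

R = 1/162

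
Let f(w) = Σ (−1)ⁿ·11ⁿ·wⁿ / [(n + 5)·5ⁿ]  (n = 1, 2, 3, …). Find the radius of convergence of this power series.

The ratio of consecutive coefficients is [(n + 5)/((n+1) + 5)] · 11/5 → 11/5.
Convergence for |w| · 11/5 < 1, i.e. |w| < 5/11. So R = 5/11.

R = 5/11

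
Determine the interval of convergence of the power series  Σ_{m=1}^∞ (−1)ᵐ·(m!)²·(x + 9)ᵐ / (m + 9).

By the ratio test, |a_{m+1}/a_m| = (m+1)² · (m + 9)/((m+1) + 9) → ∞.
Since the ratio → ∞, the series diverges for every x ≠ -9, and R = 0.

{-9}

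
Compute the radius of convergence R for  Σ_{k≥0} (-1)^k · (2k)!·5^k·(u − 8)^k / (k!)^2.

R = 1/20

Ratio test: |a_{k+1}/a_k| = (2k+1)·(2k+2)/(k+1)² · 5 → 20 as k → ∞.
The series converges when 20 · |u − 8| < 1, giving R = 1/20.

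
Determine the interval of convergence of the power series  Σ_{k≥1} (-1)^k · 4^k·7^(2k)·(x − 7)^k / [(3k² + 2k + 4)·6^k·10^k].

[328/49, 358/49]

Ratio test: |a_{k+1}/a_k| = [(3k² + 2k + 4)/(3(k+1)² + 2(k+1) + 4)] · 4·49/(6·10) → 49/15 as k → ∞.
The series converges when 49/15 · |x − 7| < 1, giving R = 15/49.
At x = 358/49: the series is dominated by a constant times Σ 1/k², which converges (p = 2 > 1).
When x = 328/49, absolute convergence follows by limit comparison with Σ 1/k².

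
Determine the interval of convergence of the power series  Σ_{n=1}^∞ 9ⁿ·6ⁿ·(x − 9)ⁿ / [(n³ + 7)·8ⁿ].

[239/27, 247/27]

Ratio test: |a_{n+1}/a_n| = [(n³ + 7)/((n+1)³ + 7)] · 9·6/8 → 27/4 as n → ∞.
Convergence for |x − 9| · 27/4 < 1, i.e. |x − 9| < 4/27. So R = 4/27.
Check x = 247/27: the terms are on the order of 1/n³, so the series converges absolutely by comparison with the p-series (p = 3 > 1).
At x = 239/27: the series is dominated by a constant times Σ 1/n³, which converges (p = 3 > 1).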